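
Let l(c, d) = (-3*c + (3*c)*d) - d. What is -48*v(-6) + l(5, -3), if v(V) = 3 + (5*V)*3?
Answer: 4119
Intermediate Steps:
v(V) = 3 + 15*V
l(c, d) = -d - 3*c + 3*c*d (l(c, d) = (-3*c + 3*c*d) - d = -d - 3*c + 3*c*d)
-48*v(-6) + l(5, -3) = -48*(3 + 15*(-6)) + (-1*(-3) - 3*5 + 3*5*(-3)) = -48*(3 - 90) + (3 - 15 - 45) = -48*(-87) - 57 = 4176 - 57 = 4119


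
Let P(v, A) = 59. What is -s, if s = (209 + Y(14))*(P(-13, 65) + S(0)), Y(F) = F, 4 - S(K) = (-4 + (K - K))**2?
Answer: -10481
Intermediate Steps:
S(K) = -12 (S(K) = 4 - (-4 + (K - K))**2 = 4 - (-4 + 0)**2 = 4 - 1*(-4)**2 = 4 - 1*16 = 4 - 16 = -12)
s = 10481 (s = (209 + 14)*(59 - 12) = 223*47 = 10481)
-s = -1*10481 = -10481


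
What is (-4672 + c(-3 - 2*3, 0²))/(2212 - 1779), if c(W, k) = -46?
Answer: -4718/433 ≈ -10.896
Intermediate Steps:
(-4672 + c(-3 - 2*3, 0²))/(2212 - 1779) = (-4672 - 46)/(2212 - 1779) = -4718/433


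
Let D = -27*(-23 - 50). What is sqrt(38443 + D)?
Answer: 11*sqrt(334) ≈ 201.03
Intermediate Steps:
D = 1971 (D = -27*(-73) = 1971)
sqrt(38443 + D) = sqrt(38443 + 1971) = sqrt(40414) = 11*sqrt(334)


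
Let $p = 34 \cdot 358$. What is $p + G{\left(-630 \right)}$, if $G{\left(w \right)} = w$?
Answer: $11542$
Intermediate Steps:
$p = 12172$
$p + G{\left(-630 \right)} = 12172 - 630 = 11542$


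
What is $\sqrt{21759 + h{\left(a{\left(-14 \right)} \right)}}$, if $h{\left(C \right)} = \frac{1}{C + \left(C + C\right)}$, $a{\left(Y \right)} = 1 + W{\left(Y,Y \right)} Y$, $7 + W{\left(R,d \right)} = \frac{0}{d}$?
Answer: $\frac{2 \sqrt{53314998}}{99} \approx 147.51$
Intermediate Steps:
$W{\left(R,d \right)} = -7$ ($W{\left(R,d \right)} = -7 + \frac{0}{d} = -7 + 0 = -7$)
$a{\left(Y \right)} = 1 - 7 Y$
$h{\left(C \right)} = \frac{1}{3 C}$ ($h{\left(C \right)} = \frac{1}{C + 2 C} = \frac{1}{3 C}$)
$\sqrt{21759 + h{\left(a{\left(-14 \right)} \right)}} = \sqrt{21759 + \frac{1}{3 \left(1 - -98\right)}} = \sqrt{21759 + \frac{1}{3 \left(1 + 98\right)}} = \sqrt{21759 + \frac{1}{3 \cdot 99}} = \sqrt{21759 + \frac{1}{3} \cdot \frac{1}{99}} = \sqrt{21759 + \frac{1}{297}} = \sqrt{\frac{6462424}{297}} = \frac{2 \sqrt{53314998}}{99}$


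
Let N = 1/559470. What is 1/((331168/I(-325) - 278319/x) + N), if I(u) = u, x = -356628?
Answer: -19128279300/19476376520527 ≈ -0.00098213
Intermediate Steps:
N = 1/559470 ≈ 1.7874e-6
1/((331168/I(-325) - 278319/x) + N) = 1/((331168/(-325) - 278319/(-356628)) + 1/559470) = 1/((331168*(-1/325) - 278319*(-1/356628)) + 1/559470) = 1/((-331168/325 + 821/1052) + 1/559470) = 1/(-348121911/341900 + 1/559470) = 1/(-19476376520527/19128279300) = -19128279300/19476376520527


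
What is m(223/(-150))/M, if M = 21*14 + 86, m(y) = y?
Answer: -223/57000 ≈ -0.0039123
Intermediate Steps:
M = 380 (M = 294 + 86 = 380)
m(223/(-150))/M = (223/(-150))/380 = (223*(-1/150))*(1/380) = -223/150*1/380 = -223/57000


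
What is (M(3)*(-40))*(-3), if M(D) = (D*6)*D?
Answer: 6480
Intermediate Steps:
M(D) = 6*D**2 (M(D) = (6*D)*D = 6*D**2)
(M(3)*(-40))*(-3) = ((6*3**2)*(-40))*(-3) = ((6*9)*(-40))*(-3) = (54*(-40))*(-3) = -2160*(-3) = 6480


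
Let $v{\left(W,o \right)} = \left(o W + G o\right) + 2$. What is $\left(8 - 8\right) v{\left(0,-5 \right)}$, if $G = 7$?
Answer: $0$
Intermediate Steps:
$v{\left(W,o \right)} = 2 + 7 o + W o$ ($v{\left(W,o \right)} = \left(o W + 7 o\right) + 2 = \left(W o + 7 o\right) + 2 = \left(7 o + W o\right) + 2 = 2 + 7 o + W o$)
$\left(8 - 8\right) v{\left(0,-5 \right)} = \left(8 - 8\right) \left(2 + 7 \left(-5\right) + 0 \left(-5\right)\right) = 0 \left(2 - 35 + 0\right) = 0 \left(-33\right) = 0$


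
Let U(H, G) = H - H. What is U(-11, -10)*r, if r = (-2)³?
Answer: 0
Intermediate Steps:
U(H, G) = 0
r = -8
U(-11, -10)*r = 0*(-8) = 0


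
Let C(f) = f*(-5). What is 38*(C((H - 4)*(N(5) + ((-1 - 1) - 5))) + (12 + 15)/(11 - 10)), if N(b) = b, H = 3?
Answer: 646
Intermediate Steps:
C(f) = -5*f
38*(C((H - 4)*(N(5) + ((-1 - 1) - 5))) + (12 + 15)/(11 - 10)) = 38*(-5*(3 - 4)*(5 + ((-1 - 1) - 5)) + (12 + 15)/(11 - 10)) = 38*(-(-5)*(5 + (-2 - 5)) + 27/1) = 38*(-(-5)*(5 - 7) + 27*1) = 38*(-(-5)*(-2) + 27) = 38*(-5*2 + 27) = 38*(-10 + 27) = 38*17 = 646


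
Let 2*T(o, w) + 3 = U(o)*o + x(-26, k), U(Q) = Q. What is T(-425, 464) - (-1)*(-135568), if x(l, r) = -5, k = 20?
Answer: -90519/2 ≈ -45260.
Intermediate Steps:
T(o, w) = -4 + o²/2 (T(o, w) = -3/2 + (o*o - 5)/2 = -3/2 + (o² - 5)/2 = -3/2 + (-5 + o²)/2 = -3/2 + (-5/2 + o²/2) = -4 + o²/2)
T(-425, 464) - (-1)*(-135568) = (-4 + (½)*(-425)²) - (-1)*(-135568) = (-4 + (½)*180625) - 1*135568 = (-4 + 180625/2) - 135568 = 180617/2 - 135568 = -90519/2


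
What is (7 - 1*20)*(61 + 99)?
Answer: -2080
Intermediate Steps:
(7 - 1*20)*(61 + 99) = (7 - 20)*160 = -13*160 = -2080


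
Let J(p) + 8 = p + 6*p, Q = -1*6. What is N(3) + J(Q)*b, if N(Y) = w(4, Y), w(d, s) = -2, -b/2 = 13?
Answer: 1298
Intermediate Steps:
b = -26 (b = -2*13 = -26)
N(Y) = -2
Q = -6
J(p) = -8 + 7*p (J(p) = -8 + (p + 6*p) = -8 + 7*p)
N(3) + J(Q)*b = -2 + (-8 + 7*(-6))*(-26) = -2 + (-8 - 42)*(-26) = -2 - 50*(-26) = -2 + 1300 = 1298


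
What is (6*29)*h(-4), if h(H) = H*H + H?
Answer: 2088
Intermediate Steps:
h(H) = H + H² (h(H) = H² + H = H + H²)
(6*29)*h(-4) = (6*29)*(-4*(1 - 4)) = 174*(-4*(-3)) = 174*12 = 2088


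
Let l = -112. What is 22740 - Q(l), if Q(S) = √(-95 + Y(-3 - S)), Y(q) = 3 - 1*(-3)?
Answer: 22740 - I*√89 ≈ 22740.0 - 9.434*I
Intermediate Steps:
Y(q) = 6 (Y(q) = 3 + 3 = 6)
Q(S) = I*√89 (Q(S) = √(-95 + 6) = √(-89) = I*√89)
22740 - Q(l) = 22740 - I*√89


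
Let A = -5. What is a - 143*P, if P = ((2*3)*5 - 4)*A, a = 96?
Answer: 18686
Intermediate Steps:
P = -130 (P = ((2*3)*5 - 4)*(-5) = (6*5 - 4)*(-5) = (30 - 4)*(-5) = 26*(-5) = -130)
a - 143*P = 96 - 143*(-130) = 96 + 18590 = 18686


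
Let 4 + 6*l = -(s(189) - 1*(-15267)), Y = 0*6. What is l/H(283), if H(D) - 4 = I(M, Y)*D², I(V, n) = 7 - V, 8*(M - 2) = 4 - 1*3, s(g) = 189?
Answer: -61840/9370509 ≈ -0.0065994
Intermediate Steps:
M = 17/8 (M = 2 + (4 - 1*3)/8 = 2 + (4 - 3)/8 = 2 + (⅛)*1 = 2 + ⅛ = 17/8 ≈ 2.1250)
Y = 0
H(D) = 4 + 39*D²/8 (H(D) = 4 + (7 - 1*17/8)*D² = 4 + (7 - 17/8)*D² = 4 + 39*D²/8)
l = -7730/3 (l = -⅔ + (-(189 - 1*(-15267)))/6 = -⅔ + (-(189 + 15267))/6 = -⅔ + (-1*15456)/6 = -⅔ + (⅙)*(-15456) = -⅔ - 2576 = -7730/3 ≈ -2576.7)
l/H(283) = -7730/(3*(4 + (39/8)*283²)) = -7730/(3*(4 + (39/8)*80089)) = -7730/(3*(4 + 3123471/8)) = -7730/(3*3123503/8) = -7730/3*8/3123503 = -61840/9370509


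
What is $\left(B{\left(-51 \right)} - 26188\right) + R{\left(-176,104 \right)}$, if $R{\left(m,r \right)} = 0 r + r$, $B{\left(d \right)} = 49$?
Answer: $-26035$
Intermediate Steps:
$R{\left(m,r \right)} = r$ ($R{\left(m,r \right)} = 0 + r = r$)
$\left(B{\left(-51 \right)} - 26188\right) + R{\left(-176,104 \right)} = \left(49 - 26188\right) + 104 = -26139 + 104 = -26035$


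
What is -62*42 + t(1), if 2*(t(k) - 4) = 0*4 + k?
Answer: -5199/2 ≈ -2599.5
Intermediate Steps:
t(k) = 4 + k/2 (t(k) = 4 + (0*4 + k)/2 = 4 + (0 + k)/2 = 4 + k/2)
-62*42 + t(1) = -62*42 + (4 + (1/2)*1) = -2604 + (4 + 1/2) = -2604 + 9/2 = -5199/2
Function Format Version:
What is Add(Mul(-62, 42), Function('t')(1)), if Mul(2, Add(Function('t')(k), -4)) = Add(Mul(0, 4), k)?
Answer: Rational(-5199, 2) ≈ -2599.5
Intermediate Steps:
Function('t')(k) = Add(4, Mul(Rational(1, 2), k)) (Function('t')(k) = Add(4, Mul(Rational(1, 2), Add(Mul(0, 4), k))) = Add(4, Mul(Rational(1, 2), Add(0, k))) = Add(4, Mul(Rational(1, 2), k)))
Add(Mul(-62, 42), Function('t')(1)) = Add(Mul(-62, 42), Add(4, Mul(Rational(1, 2), 1))) = Add(-2604, Add(4, Rational(1, 2))) = Add(-2604, Rational(9, 2)) = Rational(-5199, 2)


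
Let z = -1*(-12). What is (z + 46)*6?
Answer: 348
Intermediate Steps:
z = 12
(z + 46)*6 = (12 + 46)*6 = 58*6 = 348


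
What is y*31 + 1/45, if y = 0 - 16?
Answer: -22319/45 ≈ -495.98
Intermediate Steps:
y = -16
y*31 + 1/45 = -16*31 + 1/45 = -496 + 1/45 = -22319/45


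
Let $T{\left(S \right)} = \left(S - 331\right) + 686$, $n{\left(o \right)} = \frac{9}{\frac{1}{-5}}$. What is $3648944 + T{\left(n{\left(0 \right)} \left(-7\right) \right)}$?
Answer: $3649614$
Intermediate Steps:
$n{\left(o \right)} = -45$ ($n{\left(o \right)} = \frac{9}{- \frac{1}{5}} = 9 \left(-5\right) = -45$)
$T{\left(S \right)} = 355 + S$ ($T{\left(S \right)} = \left(-331 + S\right) + 686 = 355 + S$)
$3648944 + T{\left(n{\left(0 \right)} \left(-7\right) \right)} = 3648944 + \left(355 - -315\right) = 3648944 + \left(355 + 315\right) = 3648944 + 670 = 3649614$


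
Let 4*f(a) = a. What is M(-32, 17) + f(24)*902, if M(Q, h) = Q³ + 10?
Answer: -27346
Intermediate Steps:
M(Q, h) = 10 + Q³
f(a) = a/4
M(-32, 17) + f(24)*902 = (10 + (-32)³) + ((¼)*24)*902 = (10 - 32768) + 6*902 = -32758 + 5412 = -27346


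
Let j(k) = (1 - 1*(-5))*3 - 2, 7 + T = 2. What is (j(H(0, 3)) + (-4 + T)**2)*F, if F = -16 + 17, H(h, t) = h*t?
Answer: 97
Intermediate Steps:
T = -5 (T = -7 + 2 = -5)
j(k) = 16 (j(k) = (1 + 5)*3 - 2 = 6*3 - 2 = 18 - 2 = 16)
F = 1
(j(H(0, 3)) + (-4 + T)**2)*F = (16 + (-4 - 5)**2)*1 = (16 + (-9)**2)*1 = (16 + 81)*1 = 97*1 = 97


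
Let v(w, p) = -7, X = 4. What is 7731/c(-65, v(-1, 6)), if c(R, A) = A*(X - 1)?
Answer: -2577/7 ≈ -368.14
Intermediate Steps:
c(R, A) = 3*A (c(R, A) = A*(4 - 1) = A*3 = 3*A)
7731/c(-65, v(-1, 6)) = 7731/((3*(-7))) = 7731/(-21) = 7731*(-1/21) = -2577/7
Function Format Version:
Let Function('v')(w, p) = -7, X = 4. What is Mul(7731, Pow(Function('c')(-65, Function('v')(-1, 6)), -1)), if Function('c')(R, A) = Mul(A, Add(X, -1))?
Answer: Rational(-2577, 7) ≈ -368.14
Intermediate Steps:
Function('c')(R, A) = Mul(3, A) (Function('c')(R, A) = Mul(A, Add(4, -1)) = Mul(A, 3) = Mul(3, A))
Mul(7731, Pow(Function('c')(-65, Function('v')(-1, 6)), -1)) = Mul(7731, Pow(Mul(3, -7), -1)) = Mul(7731, Pow(-21, -1)) = Mul(7731, Rational(-1, 21)) = Rational(-2577, 7)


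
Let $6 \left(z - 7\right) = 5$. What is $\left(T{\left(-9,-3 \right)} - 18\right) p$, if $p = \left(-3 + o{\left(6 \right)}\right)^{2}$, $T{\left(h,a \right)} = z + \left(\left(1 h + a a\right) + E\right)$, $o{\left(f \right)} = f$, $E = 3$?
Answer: $- \frac{129}{2} \approx -64.5$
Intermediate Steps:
$z = \frac{47}{6}$ ($z = 7 + \frac{1}{6} \cdot 5 = 7 + \frac{5}{6} = \frac{47}{6} \approx 7.8333$)
$T{\left(h,a \right)} = \frac{65}{6} + h + a^{2}$ ($T{\left(h,a \right)} = \frac{47}{6} + \left(\left(1 h + a a\right) + 3\right) = \frac{47}{6} + \left(\left(h + a^{2}\right) + 3\right) = \frac{47}{6} + \left(3 + h + a^{2}\right) = \frac{65}{6} + h + a^{2}$)
$p = 9$ ($p = \left(-3 + 6\right)^{2} = 3^{2} = 9$)
$\left(T{\left(-9,-3 \right)} - 18\right) p = \left(\left(\frac{65}{6} - 9 + \left(-3\right)^{2}\right) - 18\right) 9 = \left(\left(\frac{65}{6} - 9 + 9\right) - 18\right) 9 = \left(\frac{65}{6} - 18\right) 9 = \left(- \frac{43}{6}\right) 9 = - \frac{129}{2}$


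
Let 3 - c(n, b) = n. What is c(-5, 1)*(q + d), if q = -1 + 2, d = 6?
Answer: 56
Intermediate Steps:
c(n, b) = 3 - n
q = 1
c(-5, 1)*(q + d) = (3 - 1*(-5))*(1 + 6) = (3 + 5)*7 = 8*7 = 56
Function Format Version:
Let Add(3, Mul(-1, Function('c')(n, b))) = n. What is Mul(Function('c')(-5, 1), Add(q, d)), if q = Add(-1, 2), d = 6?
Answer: 56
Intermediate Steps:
Function('c')(n, b) = Add(3, Mul(-1, n))
q = 1
Mul(Function('c')(-5, 1), Add(q, d)) = Mul(Add(3, Mul(-1, -5)), Add(1, 6)) = Mul(Add(3, 5), 7) = Mul(8, 7) = 56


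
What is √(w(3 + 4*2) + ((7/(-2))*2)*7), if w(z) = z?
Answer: I*√38 ≈ 6.1644*I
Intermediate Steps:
√(w(3 + 4*2) + ((7/(-2))*2)*7) = √((3 + 4*2) + ((7/(-2))*2)*7) = √((3 + 8) + ((7*(-½))*2)*7) = √(11 - 7/2*2*7) = √(11 - 7*7) = √(11 - 49) = √(-38) = I*√38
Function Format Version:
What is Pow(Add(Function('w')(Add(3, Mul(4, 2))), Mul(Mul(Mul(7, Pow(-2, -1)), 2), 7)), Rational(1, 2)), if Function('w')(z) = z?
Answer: Mul(I, Pow(38, Rational(1, 2))) ≈ Mul(6.1644, I)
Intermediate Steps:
Pow(Add(Function('w')(Add(3, Mul(4, 2))), Mul(Mul(Mul(7, Pow(-2, -1)), 2), 7)), Rational(1, 2)) = Pow(Add(Add(3, Mul(4, 2)), Mul(Mul(Mul(7, Pow(-2, -1)), 2), 7)), Rational(1, 2)) = Pow(Add(Add(3, 8), Mul(Mul(Mul(7, Rational(-1, 2)), 2), 7)), Rational(1, 2)) = Pow(Add(11, Mul(Mul(Rational(-7, 2), 2), 7)), Rational(1, 2)) = Pow(Add(11, Mul(-7, 7)), Rational(1, 2)) = Pow(Add(11, -49), Rational(1, 2)) = Pow(-38, Rational(1, 2)) = Mul(I, Pow(38, Rational(1, 2)))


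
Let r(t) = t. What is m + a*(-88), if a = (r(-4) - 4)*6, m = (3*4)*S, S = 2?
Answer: 4248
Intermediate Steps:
m = 24 (m = (3*4)*2 = 12*2 = 24)
a = -48 (a = (-4 - 4)*6 = -8*6 = -48)
m + a*(-88) = 24 - 48*(-88) = 24 + 4224 = 4248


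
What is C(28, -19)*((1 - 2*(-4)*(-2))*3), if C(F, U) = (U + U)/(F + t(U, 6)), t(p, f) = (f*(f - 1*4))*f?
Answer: 171/10 ≈ 17.100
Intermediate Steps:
t(p, f) = f²*(-4 + f) (t(p, f) = (f*(f - 4))*f = (f*(-4 + f))*f = f²*(-4 + f))
C(F, U) = 2*U/(72 + F) (C(F, U) = (U + U)/(F + 6²*(-4 + 6)) = (2*U)/(F + 36*2) = (2*U)/(F + 72) = (2*U)/(72 + F) = 2*U/(72 + F))
C(28, -19)*((1 - 2*(-4)*(-2))*3) = (2*(-19)/(72 + 28))*((1 - 2*(-4)*(-2))*3) = (2*(-19)/100)*((1 + 8*(-2))*3) = (2*(-19)*(1/100))*((1 - 16)*3) = -(-57)*3/10 = -19/50*(-45) = 171/10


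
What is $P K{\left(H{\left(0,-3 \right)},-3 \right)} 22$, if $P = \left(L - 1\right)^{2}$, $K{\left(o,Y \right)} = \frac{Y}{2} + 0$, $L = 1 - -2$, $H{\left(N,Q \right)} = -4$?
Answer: $-132$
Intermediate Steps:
$L = 3$ ($L = 1 + 2 = 3$)
$K{\left(o,Y \right)} = \frac{Y}{2}$ ($K{\left(o,Y \right)} = \frac{Y}{2} + 0 = \frac{Y}{2}$)
$P = 4$ ($P = \left(3 - 1\right)^{2} = 2^{2} = 4$)
$P K{\left(H{\left(0,-3 \right)},-3 \right)} 22 = 4 \cdot \frac{1}{2} \left(-3\right) 22 = 4 \left(- \frac{3}{2}\right) 22 = \left(-6\right) 22 = -132$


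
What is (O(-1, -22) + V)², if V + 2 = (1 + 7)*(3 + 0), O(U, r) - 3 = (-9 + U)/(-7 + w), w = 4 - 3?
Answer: 6400/9 ≈ 711.11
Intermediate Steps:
w = 1
O(U, r) = 9/2 - U/6 (O(U, r) = 3 + (-9 + U)/(-7 + 1) = 3 + (-9 + U)/(-6) = 3 + (-9 + U)*(-⅙) = 3 + (3/2 - U/6) = 9/2 - U/6)
V = 22 (V = -2 + (1 + 7)*(3 + 0) = -2 + 8*3 = -2 + 24 = 22)
(O(-1, -22) + V)² = ((9/2 - ⅙*(-1)) + 22)² = ((9/2 + ⅙) + 22)² = (14/3 + 22)² = (80/3)² = 6400/9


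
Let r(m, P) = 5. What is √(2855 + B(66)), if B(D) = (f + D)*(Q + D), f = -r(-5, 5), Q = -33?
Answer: 2*√1217 ≈ 69.771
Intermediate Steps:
f = -5 (f = -1*5 = -5)
B(D) = (-33 + D)*(-5 + D) (B(D) = (-5 + D)*(-33 + D) = (-33 + D)*(-5 + D))
√(2855 + B(66)) = √(2855 + (165 + 66² - 38*66)) = √(2855 + (165 + 4356 - 2508)) = √(2855 + 2013) = √4868 = 2*√1217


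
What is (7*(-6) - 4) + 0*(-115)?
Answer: -46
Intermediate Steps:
(7*(-6) - 4) + 0*(-115) = (-42 - 4) + 0 = -46 + 0 = -46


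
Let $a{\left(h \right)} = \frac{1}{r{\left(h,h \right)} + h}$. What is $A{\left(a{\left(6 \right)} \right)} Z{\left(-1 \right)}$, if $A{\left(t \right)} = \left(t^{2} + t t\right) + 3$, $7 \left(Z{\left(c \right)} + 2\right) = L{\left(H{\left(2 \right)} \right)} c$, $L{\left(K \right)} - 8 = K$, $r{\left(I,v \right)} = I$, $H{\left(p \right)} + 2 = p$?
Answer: $- \frac{341}{36} \approx -9.4722$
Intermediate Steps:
$H{\left(p \right)} = -2 + p$
$L{\left(K \right)} = 8 + K$
$a{\left(h \right)} = \frac{1}{2 h}$ ($a{\left(h \right)} = \frac{1}{h + h} = \frac{1}{2 h}$)
$Z{\left(c \right)} = -2 + \frac{8 c}{7}$ ($Z{\left(c \right)} = -2 + \frac{\left(8 + \left(-2 + 2\right)\right) c}{7} = -2 + \frac{\left(8 + 0\right) c}{7} = -2 + \frac{8 c}{7}$)
$A{\left(t \right)} = 3 + 2 t^{2}$ ($A{\left(t \right)} = \left(t^{2} + t^{2}\right) + 3 = 2 t^{2} + 3 = 3 + 2 t^{2}$)
$A{\left(a{\left(6 \right)} \right)} Z{\left(-1 \right)} = \left(3 + 2 \left(\frac{1}{2 \cdot 6}\right)^{2}\right) \left(-2 + \frac{8}{7} \left(-1\right)\right) = \left(3 + 2 \left(\frac{1}{2} \cdot \frac{1}{6}\right)^{2}\right) \left(-2 - \frac{8}{7}\right) = \left(3 + \frac{2}{144}\right) \left(- \frac{22}{7}\right) = \left(3 + 2 \cdot \frac{1}{144}\right) \left(- \frac{22}{7}\right) = \left(3 + \frac{1}{72}\right) \left(- \frac{22}{7}\right) = \frac{217}{72} \left(- \frac{22}{7}\right) = - \frac{341}{36}$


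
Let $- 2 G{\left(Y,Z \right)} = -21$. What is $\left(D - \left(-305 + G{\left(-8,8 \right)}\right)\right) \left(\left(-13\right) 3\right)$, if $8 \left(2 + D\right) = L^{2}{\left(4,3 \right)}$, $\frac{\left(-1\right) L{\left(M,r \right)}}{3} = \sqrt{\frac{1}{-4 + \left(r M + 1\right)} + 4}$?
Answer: $- \frac{92703}{8} \approx -11588.0$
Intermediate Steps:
$G{\left(Y,Z \right)} = \frac{21}{2}$ ($G{\left(Y,Z \right)} = \left(- \frac{1}{2}\right) \left(-21\right) = \frac{21}{2}$)
$L{\left(M,r \right)} = - 3 \sqrt{4 + \frac{1}{-3 + M r}}$ ($L{\left(M,r \right)} = - 3 \sqrt{\frac{1}{-4 + \left(r M + 1\right)} + 4} = - 3 \sqrt{\frac{1}{-4 + \left(M r + 1\right)} + 4} = - 3 \sqrt{\frac{1}{-4 + \left(1 + M r\right)} + 4} = - 3 \sqrt{\frac{1}{-3 + M r} + 4} = - 3 \sqrt{4 + \frac{1}{-3 + M r}}$)
$D = \frac{21}{8}$ ($D = -2 + \frac{\left(- 3 \sqrt{\frac{-11 + 4 \cdot 4 \cdot 3}{-3 + 4 \cdot 3}}\right)^{2}}{8} = -2 + \frac{\left(- 3 \sqrt{\frac{-11 + 48}{-3 + 12}}\right)^{2}}{8} = -2 + \frac{\left(- 3 \sqrt{\frac{1}{9} \cdot 37}\right)^{2}}{8} = -2 + \frac{\left(- 3 \sqrt{\frac{37}{9}}\right)^{2}}{8} = -2 + \frac{\left(- 3 \frac{\sqrt{37}}{3}\right)^{2}}{8} = -2 + \frac{\left(- \sqrt{37}\right)^{2}}{8} = -2 + \frac{1}{8} \cdot 37 = -2 + \frac{37}{8} = \frac{21}{8} \approx 2.625$)
$\left(D - \left(-305 + G{\left(-8,8 \right)}\right)\right) \left(\left(-13\right) 3\right) = \left(\frac{21}{8} + \left(305 - \frac{21}{2}\right)\right) \left(\left(-13\right) 3\right) = \left(\frac{21}{8} + \left(305 - \frac{21}{2}\right)\right) \left(-39\right) = \left(\frac{21}{8} + \frac{589}{2}\right) \left(-39\right) = \frac{2377}{8} \left(-39\right) = - \frac{92703}{8}$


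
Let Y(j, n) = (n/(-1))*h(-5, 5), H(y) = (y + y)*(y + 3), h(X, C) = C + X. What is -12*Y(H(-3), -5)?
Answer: 0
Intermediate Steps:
H(y) = 2*y*(3 + y) (H(y) = (2*y)*(3 + y) = 2*y*(3 + y))
Y(j, n) = 0 (Y(j, n) = (n/(-1))*(5 - 5) = -n*0 = 0)
-12*Y(H(-3), -5) = -12*0 = 0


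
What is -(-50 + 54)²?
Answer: -16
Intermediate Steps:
-(-50 + 54)² = -1*4² = -1*16 = -16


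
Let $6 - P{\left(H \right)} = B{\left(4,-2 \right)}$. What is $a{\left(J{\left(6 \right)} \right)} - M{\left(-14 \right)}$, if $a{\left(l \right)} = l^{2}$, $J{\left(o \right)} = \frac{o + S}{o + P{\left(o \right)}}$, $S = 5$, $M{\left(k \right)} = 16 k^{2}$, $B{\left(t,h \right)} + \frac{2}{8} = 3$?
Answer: $- \frac{4291248}{1369} \approx -3134.6$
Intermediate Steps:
$B{\left(t,h \right)} = \frac{11}{4}$ ($B{\left(t,h \right)} = - \frac{1}{4} + 3 = \frac{11}{4}$)
$P{\left(H \right)} = \frac{13}{4}$ ($P{\left(H \right)} = 6 - \frac{11}{4} = \frac{13}{4}$)
$J{\left(o \right)} = \frac{5 + o}{\frac{13}{4} + o}$ ($J{\left(o \right)} = \frac{o + 5}{o + \frac{13}{4}} = \frac{5 + o}{\frac{13}{4} + o}$)
$a{\left(J{\left(6 \right)} \right)} - M{\left(-14 \right)} = \left(\frac{4 \left(5 + 6\right)}{13 + 4 \cdot 6}\right)^{2} - 16 \left(-14\right)^{2} = \left(4 \frac{1}{13 + 24} \cdot 11\right)^{2} - 16 \cdot 196 = \left(4 \cdot \frac{1}{37} \cdot 11\right)^{2} - 3136 = \left(\frac{44}{37}\right)^{2} - 3136 = \frac{1936}{1369} - 3136 = - \frac{4291248}{1369}$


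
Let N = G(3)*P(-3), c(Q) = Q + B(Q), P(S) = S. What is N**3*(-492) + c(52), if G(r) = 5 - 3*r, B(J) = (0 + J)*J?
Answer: -847420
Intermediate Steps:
B(J) = J**2 (B(J) = J*J = J**2)
c(Q) = Q + Q**2
N = 12 (N = (5 - 3*3)*(-3) = (5 - 9)*(-3) = -4*(-3) = 12)
N**3*(-492) + c(52) = 12**3*(-492) + 52*(1 + 52) = 1728*(-492) + 52*53 = -850176 + 2756 = -847420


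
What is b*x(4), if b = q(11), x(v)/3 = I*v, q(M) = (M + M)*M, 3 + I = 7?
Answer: 11616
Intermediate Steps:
I = 4 (I = -3 + 7 = 4)
q(M) = 2*M² (q(M) = (2*M)*M = 2*M²)
x(v) = 12*v (x(v) = 3*(4*v) = 12*v)
b = 242 (b = 2*11² = 2*121 = 242)
b*x(4) = 242*(12*4) = 242*48 = 11616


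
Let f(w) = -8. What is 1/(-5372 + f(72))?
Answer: -1/5380 ≈ -0.00018587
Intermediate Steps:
1/(-5372 + f(72)) = 1/(-5372 - 8) = 1/(-5380) = -1/5380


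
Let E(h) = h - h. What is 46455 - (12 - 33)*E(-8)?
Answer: 46455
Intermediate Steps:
E(h) = 0
46455 - (12 - 33)*E(-8) = 46455 - (12 - 33)*0 = 46455 - (-21)*0 = 46455 - 1*0 = 46455 + 0 = 46455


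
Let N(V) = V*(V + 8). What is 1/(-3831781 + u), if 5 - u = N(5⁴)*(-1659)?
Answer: 1/652510099 ≈ 1.5325e-9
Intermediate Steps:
N(V) = V*(8 + V)
u = 656341880 (u = 5 - 5⁴*(8 + 5⁴)*(-1659) = 5 - 625*(8 + 625)*(-1659) = 5 - 625*633*(-1659) = 5 - 395625*(-1659) = 5 - 1*(-656341875) = 5 + 656341875 = 656341880)
1/(-3831781 + u) = 1/(-3831781 + 656341880) = 1/652510099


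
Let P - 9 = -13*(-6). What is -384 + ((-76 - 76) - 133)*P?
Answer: -25179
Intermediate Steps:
P = 87 (P = 9 - 13*(-6) = 9 + 78 = 87)
-384 + ((-76 - 76) - 133)*P = -384 + ((-76 - 76) - 133)*87 = -384 + (-152 - 133)*87 = -384 - 285*87 = -384 - 24795 = -25179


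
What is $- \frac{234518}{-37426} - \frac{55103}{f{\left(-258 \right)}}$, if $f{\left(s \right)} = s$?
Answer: $\frac{1061395261}{4827954} \approx 219.84$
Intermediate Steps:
$- \frac{234518}{-37426} - \frac{55103}{f{\left(-258 \right)}} = - \frac{234518}{-37426} - \frac{55103}{-258} = \left(-234518\right) \left(- \frac{1}{37426}\right) - - \frac{55103}{258} = \frac{117259}{18713} + \frac{55103}{258} = \frac{1061395261}{4827954}$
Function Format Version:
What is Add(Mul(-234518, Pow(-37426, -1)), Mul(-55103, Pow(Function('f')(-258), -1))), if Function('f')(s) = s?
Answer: Rational(1061395261, 4827954) ≈ 219.84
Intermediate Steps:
Add(Mul(-234518, Pow(-37426, -1)), Mul(-55103, Pow(Function('f')(-258), -1))) = Add(Mul(-234518, Pow(-37426, -1)), Mul(-55103, Pow(-258, -1))) = Add(Mul(-234518, Rational(-1, 37426)), Mul(-55103, Rational(-1, 258))) = Add(Rational(117259, 18713), Rational(55103, 258)) = Rational(1061395261, 4827954)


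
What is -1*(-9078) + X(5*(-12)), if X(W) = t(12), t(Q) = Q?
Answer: 9090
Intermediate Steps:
X(W) = 12
-1*(-9078) + X(5*(-12)) = -1*(-9078) + 12 = 9078 + 12 = 9090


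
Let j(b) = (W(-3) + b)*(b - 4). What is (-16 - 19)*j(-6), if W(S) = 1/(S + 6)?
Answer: -5950/3 ≈ -1983.3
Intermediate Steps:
W(S) = 1/(6 + S)
j(b) = (-4 + b)*(⅓ + b) (j(b) = (1/(6 - 3) + b)*(b - 4) = (1/3 + b)*(-4 + b) = (⅓ + b)*(-4 + b) = (-4 + b)*(⅓ + b))
(-16 - 19)*j(-6) = (-16 - 19)*(-4/3 + (-6)² - 11/3*(-6)) = -35*(-4/3 + 36 + 22) = -35*170/3 = -5950/3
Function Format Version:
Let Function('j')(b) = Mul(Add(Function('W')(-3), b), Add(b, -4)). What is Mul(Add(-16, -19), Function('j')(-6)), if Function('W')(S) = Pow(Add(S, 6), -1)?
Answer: Rational(-5950, 3) ≈ -1983.3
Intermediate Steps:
Function('W')(S) = Pow(Add(6, S), -1)
Function('j')(b) = Mul(Add(-4, b), Add(Rational(1, 3), b)) (Function('j')(b) = Mul(Add(Pow(Add(6, -3), -1), b), Add(b, -4)) = Mul(Add(Pow(3, -1), b), Add(-4, b)) = Mul(Add(Rational(1, 3), b), Add(-4, b)) = Mul(Add(-4, b), Add(Rational(1, 3), b)))
Mul(Add(-16, -19), Function('j')(-6)) = Mul(Add(-16, -19), Add(Rational(-4, 3), Pow(-6, 2), Mul(Rational(-11, 3), -6))) = Mul(-35, Add(Rational(-4, 3), 36, 22)) = Mul(-35, Rational(170, 3)) = Rational(-5950, 3)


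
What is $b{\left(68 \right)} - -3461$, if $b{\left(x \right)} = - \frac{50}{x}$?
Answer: $\frac{117649}{34} \approx 3460.3$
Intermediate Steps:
$b{\left(68 \right)} - -3461 = - \frac{50}{68} - -3461 = \left(-50\right) \frac{1}{68} + 3461 = - \frac{25}{34} + 3461 = \frac{117649}{34}$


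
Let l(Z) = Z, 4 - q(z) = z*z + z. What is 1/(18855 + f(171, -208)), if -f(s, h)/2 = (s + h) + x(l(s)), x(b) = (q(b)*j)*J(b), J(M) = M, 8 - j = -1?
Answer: 1/90536753 ≈ 1.1045e-8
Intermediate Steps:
j = 9 (j = 8 - 1*(-1) = 8 + 1 = 9)
q(z) = 4 - z - z² (q(z) = 4 - (z*z + z) = 4 - (z² + z) = 4 - (z + z²) = 4 + (-z - z²) = 4 - z - z²)
x(b) = b*(36 - 9*b - 9*b²) (x(b) = ((4 - b - b²)*9)*b = (36 - 9*b - 9*b²)*b = b*(36 - 9*b - 9*b²))
f(s, h) = -2*h - 2*s - 18*s*(4 - s - s²) (f(s, h) = -2*((s + h) + 9*s*(4 - s - s²)) = -2*((h + s) + 9*s*(4 - s - s²)) = -2*(h + s + 9*s*(4 - s - s²)) = -2*h - 2*s - 18*s*(4 - s - s²))
1/(18855 + f(171, -208)) = 1/(18855 + (-2*(-208) - 2*171 + 18*171*(-4 + 171 + 171²))) = 1/(18855 + (416 - 342 + 18*171*(-4 + 171 + 29241))) = 1/(18855 + (416 - 342 + 18*171*29408)) = 1/(18855 + (416 - 342 + 90517824)) = 1/(18855 + 90517898) = 1/90536753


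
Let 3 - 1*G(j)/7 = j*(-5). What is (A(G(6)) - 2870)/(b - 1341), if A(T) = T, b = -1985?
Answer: 2639/3326 ≈ 0.79345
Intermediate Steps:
G(j) = 21 + 35*j (G(j) = 21 - 7*j*(-5) = 21 - (-35)*j = 21 + 35*j)
(A(G(6)) - 2870)/(b - 1341) = ((21 + 35*6) - 2870)/(-1985 - 1341) = ((21 + 210) - 2870)/(-3326) = (231 - 2870)*(-1/3326) = -2639*(-1/3326) = 2639/3326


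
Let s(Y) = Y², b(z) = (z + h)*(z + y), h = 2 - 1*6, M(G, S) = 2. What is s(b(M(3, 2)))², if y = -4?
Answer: 256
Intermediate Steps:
h = -4 (h = 2 - 6 = -4)
b(z) = (-4 + z)² (b(z) = (z - 4)*(z - 4) = (-4 + z)*(-4 + z) = (-4 + z)²)
s(b(M(3, 2)))² = ((16 + 2² - 8*2)²)² = ((16 + 4 - 16)²)² = (4²)² = 16² = 256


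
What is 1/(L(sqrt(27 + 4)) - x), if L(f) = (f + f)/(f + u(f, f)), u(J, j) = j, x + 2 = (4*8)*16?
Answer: -1/509 ≈ -0.0019646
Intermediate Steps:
x = 510 (x = -2 + (4*8)*16 = -2 + 32*16 = -2 + 512 = 510)
L(f) = 1 (L(f) = (f + f)/(f + f) = (2*f)/((2*f)) = (2*f)*(1/(2*f)) = 1)
1/(L(sqrt(27 + 4)) - x) = 1/(1 - 1*510) = 1/(1 - 510) = 1/(-509) = -1/509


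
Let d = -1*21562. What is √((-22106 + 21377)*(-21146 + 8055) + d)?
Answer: √9521777 ≈ 3085.7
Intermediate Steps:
d = -21562
√((-22106 + 21377)*(-21146 + 8055) + d) = √((-22106 + 21377)*(-21146 + 8055) - 21562) = √(-729*(-13091) - 21562) = √(9543339 - 21562) = √9521777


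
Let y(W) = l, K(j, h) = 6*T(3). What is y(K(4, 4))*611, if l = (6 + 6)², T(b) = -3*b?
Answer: 87984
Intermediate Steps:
l = 144 (l = 12² = 144)
K(j, h) = -54 (K(j, h) = 6*(-3*3) = 6*(-9) = -54)
y(W) = 144
y(K(4, 4))*611 = 144*611 = 87984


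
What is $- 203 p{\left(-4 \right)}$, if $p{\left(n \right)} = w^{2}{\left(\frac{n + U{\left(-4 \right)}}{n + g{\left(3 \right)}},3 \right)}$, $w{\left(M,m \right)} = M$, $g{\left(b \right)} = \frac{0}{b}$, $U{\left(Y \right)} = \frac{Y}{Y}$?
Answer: $- \frac{1827}{16} \approx -114.19$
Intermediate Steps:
$U{\left(Y \right)} = 1$
$g{\left(b \right)} = 0$
$p{\left(n \right)} = \frac{\left(1 + n\right)^{2}}{n^{2}}$ ($p{\left(n \right)} = \left(\frac{n + 1}{n + 0}\right)^{2} = \left(\frac{1 + n}{n}\right)^{2} = \frac{\left(1 + n\right)^{2}}{n^{2}}$)
$- 203 p{\left(-4 \right)} = - 203 \frac{\left(1 - 4\right)^{2}}{16} = - 203 \frac{\left(-3\right)^{2}}{16} = - 203 \cdot \frac{1}{16} \cdot 9 = \left(-203\right) \frac{9}{16} = - \frac{1827}{16}$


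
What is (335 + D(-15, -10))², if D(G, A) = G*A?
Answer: 235225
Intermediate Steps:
D(G, A) = A*G
(335 + D(-15, -10))² = (335 - 10*(-15))² = (335 + 150)² = 485² = 235225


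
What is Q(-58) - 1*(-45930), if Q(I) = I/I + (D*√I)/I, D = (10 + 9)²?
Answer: 45931 - 361*I*√58/58 ≈ 45931.0 - 47.402*I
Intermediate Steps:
D = 361 (D = 19² = 361)
Q(I) = 1 + 361/√I (Q(I) = I/I + (361*√I)/I = 1 + 361/√I)
Q(-58) - 1*(-45930) = (1 + 361/√(-58)) - 1*(-45930) = (1 + 361*(-I*√58/58)) + 45930 = (1 - 361*I*√58/58) + 45930 = 45931 - 361*I*√58/58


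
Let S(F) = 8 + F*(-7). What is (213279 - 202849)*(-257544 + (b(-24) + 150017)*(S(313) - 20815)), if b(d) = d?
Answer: -35981378099940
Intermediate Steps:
S(F) = 8 - 7*F
(213279 - 202849)*(-257544 + (b(-24) + 150017)*(S(313) - 20815)) = (213279 - 202849)*(-257544 + (-24 + 150017)*((8 - 7*313) - 20815)) = 10430*(-257544 + 149993*((8 - 2191) - 20815)) = 10430*(-257544 + 149993*(-2183 - 20815)) = 10430*(-257544 + 149993*(-22998)) = 10430*(-257544 - 3449539014) = 10430*(-3449796558) = -35981378099940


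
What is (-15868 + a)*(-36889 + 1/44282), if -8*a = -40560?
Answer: 8819367445103/22141 ≈ 3.9833e+8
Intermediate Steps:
a = 5070 (a = -⅛*(-40560) = 5070)
(-15868 + a)*(-36889 + 1/44282) = (-15868 + 5070)*(-36889 + 1/44282) = -10798*(-36889 + 1/44282) = -10798*(-1633518697/44282) = 8819367445103/22141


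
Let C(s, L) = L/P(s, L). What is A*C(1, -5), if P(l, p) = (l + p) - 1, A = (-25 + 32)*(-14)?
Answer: -98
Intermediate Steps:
A = -98 (A = 7*(-14) = -98)
P(l, p) = -1 + l + p
C(s, L) = L/(-1 + L + s) (C(s, L) = L/(-1 + s + L) = L/(-1 + L + s))
A*C(1, -5) = -(-490)/(-1 - 5 + 1) = -(-490)/(-5) = -(-490)*(-1)/5 = -98*1 = -98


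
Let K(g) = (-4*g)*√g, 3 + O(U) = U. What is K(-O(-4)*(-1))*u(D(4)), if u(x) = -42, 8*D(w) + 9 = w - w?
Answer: -1176*I*√7 ≈ -3111.4*I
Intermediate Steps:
O(U) = -3 + U
D(w) = -9/8 (D(w) = -9/8 + (w - w)/8 = -9/8 + (⅛)*0 = -9/8 + 0 = -9/8)
K(g) = -4*g^(3/2)
K(-O(-4)*(-1))*u(D(4)) = -4*(-3 - 4)^(3/2)*(-42) = -4*(-7)^(3/2)*(-42) = -4*(-7*I*√7)*(-42) = -(-28)*I*√7*(-42) = (28*I*√7)*(-42) = -1176*I*√7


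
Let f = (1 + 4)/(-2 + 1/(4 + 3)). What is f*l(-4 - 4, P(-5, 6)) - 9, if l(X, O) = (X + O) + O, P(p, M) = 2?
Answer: 23/13 ≈ 1.7692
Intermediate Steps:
l(X, O) = X + 2*O (l(X, O) = (O + X) + O = X + 2*O)
f = -35/13 (f = 5/(-2 + 1/7) = 5/(-13/7) = 5*(-7/13) = -35/13 ≈ -2.6923)
f*l(-4 - 4, P(-5, 6)) - 9 = -35*((-4 - 4) + 2*2)/13 - 9 = -35*(-8 + 4)/13 - 9 = -35/13*(-4) - 9 = 140/13 - 9 = 23/13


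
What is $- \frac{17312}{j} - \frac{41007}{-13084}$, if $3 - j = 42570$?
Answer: $\frac{1972055177}{556946628} \approx 3.5408$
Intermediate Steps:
$j = -42567$ ($j = 3 - 42570 = -42567$)
$- \frac{17312}{j} - \frac{41007}{-13084} = - \frac{17312}{-42567} - \frac{41007}{-13084} = \left(-17312\right) \left(- \frac{1}{42567}\right) - - \frac{41007}{13084} = \frac{17312}{42567} + \frac{41007}{13084} = \frac{1972055177}{556946628}$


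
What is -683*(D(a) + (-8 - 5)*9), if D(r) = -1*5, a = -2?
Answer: 83326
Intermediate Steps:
D(r) = -5
-683*(D(a) + (-8 - 5)*9) = -683*(-5 + (-8 - 5)*9) = -683*(-5 - 13*9) = -683*(-5 - 117) = -683*(-122) = 83326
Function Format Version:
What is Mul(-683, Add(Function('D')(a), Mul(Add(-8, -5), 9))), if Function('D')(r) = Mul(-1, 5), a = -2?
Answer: 83326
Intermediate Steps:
Function('D')(r) = -5
Mul(-683, Add(Function('D')(a), Mul(Add(-8, -5), 9))) = Mul(-683, Add(-5, Mul(Add(-8, -5), 9))) = Mul(-683, Add(-5, Mul(-13, 9))) = Mul(-683, Add(-5, -117)) = Mul(-683, -122) = 83326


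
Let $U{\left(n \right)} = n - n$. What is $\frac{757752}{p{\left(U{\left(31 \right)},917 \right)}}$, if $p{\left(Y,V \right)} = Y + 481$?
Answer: $\frac{757752}{481} \approx 1575.4$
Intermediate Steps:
$U{\left(n \right)} = 0$
$p{\left(Y,V \right)} = 481 + Y$
$\frac{757752}{p{\left(U{\left(31 \right)},917 \right)}} = \frac{757752}{481 + 0} = \frac{757752}{481}$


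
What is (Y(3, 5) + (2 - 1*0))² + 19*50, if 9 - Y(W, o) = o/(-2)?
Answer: 4529/4 ≈ 1132.3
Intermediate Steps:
Y(W, o) = 9 + o/2 (Y(W, o) = 9 - o/(-2) = 9 - o*(-1)/2 = 9 - (-1)*o/2 = 9 + o/2)
(Y(3, 5) + (2 - 1*0))² + 19*50 = ((9 + (½)*5) + (2 - 1*0))² + 19*50 = ((9 + 5/2) + (2 + 0))² + 950 = (23/2 + 2)² + 950 = (27/2)² + 950 = 729/4 + 950 = 4529/4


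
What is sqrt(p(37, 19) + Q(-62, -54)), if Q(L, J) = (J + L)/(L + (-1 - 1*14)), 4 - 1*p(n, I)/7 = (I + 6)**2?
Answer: I*sqrt(25764431)/77 ≈ 65.92*I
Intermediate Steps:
p(n, I) = 28 - 7*(6 + I)**2 (p(n, I) = 28 - 7*(I + 6)**2 = 28 - 7*(6 + I)**2)
Q(L, J) = (J + L)/(-15 + L) (Q(L, J) = (J + L)/(L + (-1 - 14)) = (J + L)/(L - 15) = (J + L)/(-15 + L))
sqrt(p(37, 19) + Q(-62, -54)) = sqrt((28 - 7*(6 + 19)**2) + (-54 - 62)/(-15 - 62)) = sqrt((28 - 7*25**2) - 116/(-77)) = sqrt((28 - 7*625) - 1/77*(-116)) = sqrt((28 - 4375) + 116/77) = sqrt(-4347 + 116/77) = sqrt(-334603/77) = I*sqrt(25764431)/77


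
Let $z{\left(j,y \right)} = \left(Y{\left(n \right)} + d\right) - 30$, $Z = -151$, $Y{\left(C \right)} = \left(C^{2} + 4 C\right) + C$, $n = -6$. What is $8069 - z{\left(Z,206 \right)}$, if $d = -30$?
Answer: $8123$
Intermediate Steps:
$Y{\left(C \right)} = C^{2} + 5 C$
$z{\left(j,y \right)} = -54$ ($z{\left(j,y \right)} = \left(- 6 \left(5 - 6\right) - 30\right) - 30 = \left(\left(-6\right) \left(-1\right) - 30\right) - 30 = \left(6 - 30\right) - 30 = -24 - 30 = -54$)
$8069 - z{\left(Z,206 \right)} = 8069 - -54 = 8069 + 54 = 8123$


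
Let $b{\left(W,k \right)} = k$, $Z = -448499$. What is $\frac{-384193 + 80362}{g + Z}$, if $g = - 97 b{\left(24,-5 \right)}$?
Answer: $\frac{101277}{149338} \approx 0.67817$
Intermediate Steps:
$g = 485$ ($g = \left(-97\right) \left(-5\right) = 485$)
$\frac{-384193 + 80362}{g + Z} = \frac{-384193 + 80362}{485 - 448499} = - \frac{303831}{-448014} = \left(-303831\right) \left(- \frac{1}{448014}\right) = \frac{101277}{149338}$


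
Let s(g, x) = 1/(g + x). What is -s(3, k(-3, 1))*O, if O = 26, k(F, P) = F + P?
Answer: -26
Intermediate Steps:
-s(3, k(-3, 1))*O = -26/(3 + (-3 + 1)) = -26/(3 - 2) = -26/1 = -26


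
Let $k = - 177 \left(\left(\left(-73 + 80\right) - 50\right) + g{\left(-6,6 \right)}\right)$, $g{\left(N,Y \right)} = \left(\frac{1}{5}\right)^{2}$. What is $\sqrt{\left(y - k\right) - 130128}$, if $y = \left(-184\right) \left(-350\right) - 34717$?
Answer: $\frac{7 i \sqrt{55127}}{5} \approx 328.71 i$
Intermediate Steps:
$g{\left(N,Y \right)} = \frac{1}{25}$ ($g{\left(N,Y \right)} = \left(\frac{1}{5}\right)^{2} = \frac{1}{25}$)
$y = 29683$ ($y = 64400 - 34717 = 29683$)
$k = \frac{190098}{25}$ ($k = - 177 \left(\left(\left(-73 + 80\right) - 50\right) + \frac{1}{25}\right) = - 177 \left(\left(7 - 50\right) + \frac{1}{25}\right) = - 177 \left(-43 + \frac{1}{25}\right) = \left(-177\right) \left(- \frac{1074}{25}\right) = \frac{190098}{25} \approx 7603.9$)
$\sqrt{\left(y - k\right) - 130128} = \sqrt{\left(29683 - \frac{190098}{25}\right) - 130128} = \sqrt{\frac{551977}{25} - 130128} = \sqrt{- \frac{2701223}{25}} = \frac{7 i \sqrt{55127}}{5}$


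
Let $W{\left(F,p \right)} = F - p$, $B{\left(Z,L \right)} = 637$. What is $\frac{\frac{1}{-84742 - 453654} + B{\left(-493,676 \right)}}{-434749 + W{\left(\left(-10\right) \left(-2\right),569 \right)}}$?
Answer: $- \frac{342958251}{234362702008} \approx -0.0014634$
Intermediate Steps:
$\frac{\frac{1}{-84742 - 453654} + B{\left(-493,676 \right)}}{-434749 + W{\left(\left(-10\right) \left(-2\right),569 \right)}} = \frac{\frac{1}{-84742 - 453654} + 637}{-434749 - 549} = \frac{\frac{1}{-538396} + 637}{-434749 + \left(20 - 569\right)} = \frac{- \frac{1}{538396} + 637}{-434749 - 549} = \frac{342958251}{538396 \left(-435298\right)} = \frac{342958251}{538396} \left(- \frac{1}{435298}\right) = - \frac{342958251}{234362702008}$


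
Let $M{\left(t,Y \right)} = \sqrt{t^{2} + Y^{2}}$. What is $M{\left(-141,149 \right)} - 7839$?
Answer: $-7839 + \sqrt{42082} \approx -7633.9$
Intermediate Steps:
$M{\left(t,Y \right)} = \sqrt{Y^{2} + t^{2}}$
$M{\left(-141,149 \right)} - 7839 = \sqrt{149^{2} + \left(-141\right)^{2}} - 7839 = \sqrt{22201 + 19881} + \left(-19368 + 11529\right) = \sqrt{42082} - 7839 = -7839 + \sqrt{42082}$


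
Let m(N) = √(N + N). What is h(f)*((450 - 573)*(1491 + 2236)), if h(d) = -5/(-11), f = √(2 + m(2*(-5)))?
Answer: -2292105/11 ≈ -2.0837e+5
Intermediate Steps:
m(N) = √2*√N (m(N) = √(2*N) = √2*√N)
f = √(2 + 2*I*√5) (f = √(2 + √2*√(2*(-5))) = √(2 + √2*√(-10)) = √(2 + √2*(I*√10)) = √(2 + 2*I*√5) ≈ 1.8573 + 1.2039*I)
h(d) = 5/11 (h(d) = -5*(-1/11) = 5/11)
h(f)*((450 - 573)*(1491 + 2236)) = 5*((450 - 573)*(1491 + 2236))/11 = 5*(-123*3727)/11 = (5/11)*(-458421) = -2292105/11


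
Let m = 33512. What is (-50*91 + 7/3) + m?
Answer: 86893/3 ≈ 28964.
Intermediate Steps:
(-50*91 + 7/3) + m = (-50*91 + 7/3) + 33512 = (-4550 + 7*(1/3)) + 33512 = (-4550 + 7/3) + 33512 = -13643/3 + 33512 = 86893/3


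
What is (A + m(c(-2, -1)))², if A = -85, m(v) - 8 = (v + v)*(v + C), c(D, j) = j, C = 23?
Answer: 14641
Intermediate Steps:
m(v) = 8 + 2*v*(23 + v) (m(v) = 8 + (v + v)*(v + 23) = 8 + (2*v)*(23 + v) = 8 + 2*v*(23 + v))
(A + m(c(-2, -1)))² = (-85 + (8 + 2*(-1)² + 46*(-1)))² = (-85 + (8 + 2*1 - 46))² = (-85 + (8 + 2 - 46))² = (-85 - 36)² = (-121)² = 14641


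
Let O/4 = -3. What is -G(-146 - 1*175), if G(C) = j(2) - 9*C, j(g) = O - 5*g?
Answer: -2867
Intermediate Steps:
O = -12 (O = 4*(-3) = -12)
j(g) = -12 - 5*g
G(C) = -22 - 9*C (G(C) = (-12 - 5*2) - 9*C = (-12 - 10) - 9*C = -22 - 9*C)
-G(-146 - 1*175) = -(-22 - 9*(-146 - 1*175)) = -(-22 - 9*(-146 - 175)) = -(-22 - 9*(-321)) = -(-22 + 2889) = -1*2867 = -2867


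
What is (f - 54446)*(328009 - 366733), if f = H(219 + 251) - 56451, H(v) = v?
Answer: 4276175148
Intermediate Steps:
f = -55981 (f = (219 + 251) - 56451 = 470 - 56451 = -55981)
(f - 54446)*(328009 - 366733) = (-55981 - 54446)*(328009 - 366733) = -110427*(-38724) = 4276175148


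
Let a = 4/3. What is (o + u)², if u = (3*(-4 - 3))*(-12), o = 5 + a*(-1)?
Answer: 588289/9 ≈ 65365.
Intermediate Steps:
a = 4/3 (a = 4*(⅓) = 4/3 ≈ 1.3333)
o = 11/3 (o = 5 + (4/3)*(-1) = 5 - 4/3 = 11/3 ≈ 3.6667)
u = 252 (u = (3*(-7))*(-12) = -21*(-12) = 252)
(o + u)² = (11/3 + 252)² = (767/3)² = 588289/9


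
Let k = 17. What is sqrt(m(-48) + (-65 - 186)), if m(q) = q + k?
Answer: I*sqrt(282) ≈ 16.793*I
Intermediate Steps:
m(q) = 17 + q (m(q) = q + 17 = 17 + q)
sqrt(m(-48) + (-65 - 186)) = sqrt((17 - 48) + (-65 - 186)) = sqrt(-31 - 251) = sqrt(-282) = I*sqrt(282)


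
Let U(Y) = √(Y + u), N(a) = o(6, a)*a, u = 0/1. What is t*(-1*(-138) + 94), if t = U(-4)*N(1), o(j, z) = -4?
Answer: -1856*I ≈ -1856.0*I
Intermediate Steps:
u = 0 (u = 0*1 = 0)
N(a) = -4*a
U(Y) = √Y (U(Y) = √(Y + 0) = √Y)
t = -8*I (t = √(-4)*(-4*1) = (2*I)*(-4) = -8*I ≈ -8.0*I)
t*(-1*(-138) + 94) = (-8*I)*(-1*(-138) + 94) = (-8*I)*(138 + 94) = -8*I*232 = -1856*I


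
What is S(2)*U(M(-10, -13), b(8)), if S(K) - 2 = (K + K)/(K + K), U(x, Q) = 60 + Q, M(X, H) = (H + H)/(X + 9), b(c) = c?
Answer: 204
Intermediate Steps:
M(X, H) = 2*H/(9 + X) (M(X, H) = (2*H)/(9 + X) = 2*H/(9 + X))
S(K) = 3 (S(K) = 2 + (K + K)/(K + K) = 2 + (2*K)/((2*K)) = 2 + (2*K)*(1/(2*K)) = 2 + 1 = 3)
S(2)*U(M(-10, -13), b(8)) = 3*(60 + 8) = 3*68 = 204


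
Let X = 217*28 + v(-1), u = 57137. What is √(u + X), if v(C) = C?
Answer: 2*√15803 ≈ 251.42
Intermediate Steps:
X = 6075 (X = 217*28 - 1 = 6076 - 1 = 6075)
√(u + X) = √(57137 + 6075) = √63212 = 2*√15803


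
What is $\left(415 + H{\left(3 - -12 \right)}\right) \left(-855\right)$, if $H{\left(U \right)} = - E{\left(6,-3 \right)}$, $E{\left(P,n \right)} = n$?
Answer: $-357390$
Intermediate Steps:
$H{\left(U \right)} = 3$ ($H{\left(U \right)} = \left(-1\right) \left(-3\right) = 3$)
$\left(415 + H{\left(3 - -12 \right)}\right) \left(-855\right) = \left(415 + 3\right) \left(-855\right) = 418 \left(-855\right) = -357390$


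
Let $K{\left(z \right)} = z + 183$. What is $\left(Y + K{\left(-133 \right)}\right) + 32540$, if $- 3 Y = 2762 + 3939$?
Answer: $\frac{91069}{3} \approx 30356.0$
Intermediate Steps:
$K{\left(z \right)} = 183 + z$
$Y = - \frac{6701}{3}$ ($Y = - \frac{2762 + 3939}{3} = \left(- \frac{1}{3}\right) 6701 = - \frac{6701}{3} \approx -2233.7$)
$\left(Y + K{\left(-133 \right)}\right) + 32540 = \left(- \frac{6701}{3} + \left(183 - 133\right)\right) + 32540 = \left(- \frac{6701}{3} + 50\right) + 32540 = - \frac{6551}{3} + 32540 = \frac{91069}{3}$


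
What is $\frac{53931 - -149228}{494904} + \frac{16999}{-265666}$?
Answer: $\frac{22779782899}{65739583032} \approx 0.34652$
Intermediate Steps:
$\frac{53931 - -149228}{494904} + \frac{16999}{-265666} = \left(53931 + 149228\right) \frac{1}{494904} + 16999 \left(- \frac{1}{265666}\right) = 203159 \cdot \frac{1}{494904} - \frac{16999}{265666} = \frac{203159}{494904} - \frac{16999}{265666} = \frac{22779782899}{65739583032}$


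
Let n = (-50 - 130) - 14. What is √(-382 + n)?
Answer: 24*I ≈ 24.0*I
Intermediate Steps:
n = -194 (n = -180 - 14 = -194)
√(-382 + n) = √(-382 - 194) = √(-576) = 24*I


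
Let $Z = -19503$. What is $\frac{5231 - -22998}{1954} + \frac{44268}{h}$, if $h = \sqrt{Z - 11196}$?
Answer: $\frac{28229}{1954} - \frac{14756 i \sqrt{379}}{1137} \approx 14.447 - 252.66 i$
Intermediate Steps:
$h = 9 i \sqrt{379}$ ($h = \sqrt{-19503 - 11196} = \sqrt{-30699} = 9 i \sqrt{379} \approx 175.21 i$)
$\frac{5231 - -22998}{1954} + \frac{44268}{h} = \frac{5231 - -22998}{1954} + \frac{44268}{9 i \sqrt{379}} = \left(5231 + 22998\right) \frac{1}{1954} + 44268 \left(- \frac{i \sqrt{379}}{3411}\right) = 28229 \cdot \frac{1}{1954} - \frac{14756 i \sqrt{379}}{1137} = \frac{28229}{1954} - \frac{14756 i \sqrt{379}}{1137}$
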